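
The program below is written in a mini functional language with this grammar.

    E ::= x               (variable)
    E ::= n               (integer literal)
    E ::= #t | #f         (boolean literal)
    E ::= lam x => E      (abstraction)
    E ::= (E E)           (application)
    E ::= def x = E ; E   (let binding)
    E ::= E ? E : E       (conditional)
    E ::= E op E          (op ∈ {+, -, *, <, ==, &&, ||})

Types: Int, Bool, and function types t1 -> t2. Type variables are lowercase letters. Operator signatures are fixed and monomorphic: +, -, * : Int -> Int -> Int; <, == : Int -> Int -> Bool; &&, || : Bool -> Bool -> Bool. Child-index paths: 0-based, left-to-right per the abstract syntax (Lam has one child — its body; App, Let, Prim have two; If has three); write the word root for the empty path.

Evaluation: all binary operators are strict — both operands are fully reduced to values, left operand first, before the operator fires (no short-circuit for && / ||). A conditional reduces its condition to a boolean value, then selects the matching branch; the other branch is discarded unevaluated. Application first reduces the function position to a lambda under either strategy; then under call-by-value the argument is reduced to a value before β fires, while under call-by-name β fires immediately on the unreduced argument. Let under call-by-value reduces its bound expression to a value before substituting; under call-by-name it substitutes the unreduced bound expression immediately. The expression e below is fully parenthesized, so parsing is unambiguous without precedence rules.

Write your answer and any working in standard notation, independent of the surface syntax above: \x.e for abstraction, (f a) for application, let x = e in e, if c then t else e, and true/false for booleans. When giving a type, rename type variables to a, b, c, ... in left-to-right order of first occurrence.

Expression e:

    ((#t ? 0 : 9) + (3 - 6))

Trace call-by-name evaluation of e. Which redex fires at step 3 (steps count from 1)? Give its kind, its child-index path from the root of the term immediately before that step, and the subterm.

Answer: delta at root : (0 + -3)

Working:
step 0: ((if true then 0 else 9) + (3 - 6))
step 1: [if@0] (0 + (3 - 6))
step 2: [delta@1] (0 + -3)
step 3: [delta@root] -3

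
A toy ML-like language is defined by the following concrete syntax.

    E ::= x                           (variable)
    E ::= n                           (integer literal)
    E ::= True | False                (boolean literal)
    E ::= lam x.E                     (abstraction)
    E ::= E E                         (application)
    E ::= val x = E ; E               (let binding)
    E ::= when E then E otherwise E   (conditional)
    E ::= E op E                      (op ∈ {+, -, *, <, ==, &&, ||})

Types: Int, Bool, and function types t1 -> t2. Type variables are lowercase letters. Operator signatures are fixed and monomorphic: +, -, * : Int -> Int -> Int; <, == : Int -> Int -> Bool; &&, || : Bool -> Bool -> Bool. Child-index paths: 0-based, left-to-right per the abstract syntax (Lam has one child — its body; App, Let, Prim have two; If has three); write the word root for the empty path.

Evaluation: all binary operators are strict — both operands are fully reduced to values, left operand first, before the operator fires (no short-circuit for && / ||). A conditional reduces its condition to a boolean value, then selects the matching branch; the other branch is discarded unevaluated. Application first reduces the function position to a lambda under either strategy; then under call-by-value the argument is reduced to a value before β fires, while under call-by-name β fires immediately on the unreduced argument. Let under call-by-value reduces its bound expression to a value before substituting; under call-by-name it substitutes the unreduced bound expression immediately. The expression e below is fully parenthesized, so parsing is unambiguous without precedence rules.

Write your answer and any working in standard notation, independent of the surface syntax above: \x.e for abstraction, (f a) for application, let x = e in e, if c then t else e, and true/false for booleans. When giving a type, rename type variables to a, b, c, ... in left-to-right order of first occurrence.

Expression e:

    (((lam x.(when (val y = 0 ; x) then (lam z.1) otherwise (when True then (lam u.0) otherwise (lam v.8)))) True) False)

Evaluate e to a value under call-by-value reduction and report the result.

Working:
step 0: (((\x.(if (let y = 0 in x) then (\z.1) else (if true then (\u.0) else (\v.8)))) true) false)
step 1: [beta@0] ((if (let y = 0 in true) then (\z.1) else (if true then (\u.0) else (\v.8))) false)
step 2: [let@0.0] ((if true then (\z.1) else (if true then (\u.0) else (\v.8))) false)
step 3: [if@0] ((\z.1) false)
step 4: [beta@root] 1

Answer: 1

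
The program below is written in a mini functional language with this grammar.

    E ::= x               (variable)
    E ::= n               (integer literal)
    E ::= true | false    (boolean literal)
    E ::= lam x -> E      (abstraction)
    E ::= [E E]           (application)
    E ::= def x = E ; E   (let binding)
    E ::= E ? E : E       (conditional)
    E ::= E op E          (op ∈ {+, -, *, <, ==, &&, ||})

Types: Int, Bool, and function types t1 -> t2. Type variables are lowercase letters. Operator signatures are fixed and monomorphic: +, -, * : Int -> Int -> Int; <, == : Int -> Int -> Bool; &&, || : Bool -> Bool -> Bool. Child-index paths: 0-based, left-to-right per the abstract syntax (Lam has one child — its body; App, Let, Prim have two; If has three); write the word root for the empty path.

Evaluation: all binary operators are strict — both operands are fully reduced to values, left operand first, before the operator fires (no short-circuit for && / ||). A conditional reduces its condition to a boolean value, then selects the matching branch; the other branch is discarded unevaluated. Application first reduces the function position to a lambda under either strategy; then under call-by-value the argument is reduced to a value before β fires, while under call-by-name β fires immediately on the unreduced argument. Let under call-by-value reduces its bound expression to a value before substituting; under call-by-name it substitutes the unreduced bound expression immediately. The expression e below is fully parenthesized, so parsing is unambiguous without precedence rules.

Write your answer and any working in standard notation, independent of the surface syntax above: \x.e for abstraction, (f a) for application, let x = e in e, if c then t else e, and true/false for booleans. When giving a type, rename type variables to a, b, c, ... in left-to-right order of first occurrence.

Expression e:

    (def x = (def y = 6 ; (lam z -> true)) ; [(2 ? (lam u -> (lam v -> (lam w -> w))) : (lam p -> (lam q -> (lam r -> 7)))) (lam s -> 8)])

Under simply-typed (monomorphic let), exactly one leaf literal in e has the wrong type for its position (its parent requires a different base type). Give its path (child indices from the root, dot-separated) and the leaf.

Answer: 1.0.0 : 2

Derivation:
let y : Int
\z._ : a -> Bool
let x : a -> Bool
  unify Int ~ Bool
  FAIL: mismatch Int ~ Bool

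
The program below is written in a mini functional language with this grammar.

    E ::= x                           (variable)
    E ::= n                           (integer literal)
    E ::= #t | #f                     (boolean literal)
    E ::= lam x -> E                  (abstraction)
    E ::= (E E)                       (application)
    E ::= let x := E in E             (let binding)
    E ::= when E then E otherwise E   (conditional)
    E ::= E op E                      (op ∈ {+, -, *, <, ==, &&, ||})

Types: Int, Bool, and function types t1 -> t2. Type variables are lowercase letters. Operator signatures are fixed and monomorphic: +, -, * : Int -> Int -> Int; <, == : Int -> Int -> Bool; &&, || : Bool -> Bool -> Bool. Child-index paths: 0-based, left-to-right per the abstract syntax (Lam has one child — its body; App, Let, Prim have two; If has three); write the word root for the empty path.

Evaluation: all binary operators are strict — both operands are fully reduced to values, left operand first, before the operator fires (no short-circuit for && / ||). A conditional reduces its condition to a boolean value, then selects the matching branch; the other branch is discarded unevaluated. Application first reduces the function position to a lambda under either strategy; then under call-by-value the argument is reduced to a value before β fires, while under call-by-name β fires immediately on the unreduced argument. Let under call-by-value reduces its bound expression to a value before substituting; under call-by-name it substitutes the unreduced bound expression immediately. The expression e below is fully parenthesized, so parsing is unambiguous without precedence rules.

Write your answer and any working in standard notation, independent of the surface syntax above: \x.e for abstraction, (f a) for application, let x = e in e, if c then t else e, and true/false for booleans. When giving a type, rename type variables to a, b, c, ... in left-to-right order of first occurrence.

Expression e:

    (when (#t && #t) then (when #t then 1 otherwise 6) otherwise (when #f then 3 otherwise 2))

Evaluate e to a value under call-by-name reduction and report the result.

Answer: 1

Working:
step 0: (if (true && true) then (if true then 1 else 6) else (if false then 3 else 2))
step 1: [delta@0] (if true then (if true then 1 else 6) else (if false then 3 else 2))
step 2: [if@root] (if true then 1 else 6)
step 3: [if@root] 1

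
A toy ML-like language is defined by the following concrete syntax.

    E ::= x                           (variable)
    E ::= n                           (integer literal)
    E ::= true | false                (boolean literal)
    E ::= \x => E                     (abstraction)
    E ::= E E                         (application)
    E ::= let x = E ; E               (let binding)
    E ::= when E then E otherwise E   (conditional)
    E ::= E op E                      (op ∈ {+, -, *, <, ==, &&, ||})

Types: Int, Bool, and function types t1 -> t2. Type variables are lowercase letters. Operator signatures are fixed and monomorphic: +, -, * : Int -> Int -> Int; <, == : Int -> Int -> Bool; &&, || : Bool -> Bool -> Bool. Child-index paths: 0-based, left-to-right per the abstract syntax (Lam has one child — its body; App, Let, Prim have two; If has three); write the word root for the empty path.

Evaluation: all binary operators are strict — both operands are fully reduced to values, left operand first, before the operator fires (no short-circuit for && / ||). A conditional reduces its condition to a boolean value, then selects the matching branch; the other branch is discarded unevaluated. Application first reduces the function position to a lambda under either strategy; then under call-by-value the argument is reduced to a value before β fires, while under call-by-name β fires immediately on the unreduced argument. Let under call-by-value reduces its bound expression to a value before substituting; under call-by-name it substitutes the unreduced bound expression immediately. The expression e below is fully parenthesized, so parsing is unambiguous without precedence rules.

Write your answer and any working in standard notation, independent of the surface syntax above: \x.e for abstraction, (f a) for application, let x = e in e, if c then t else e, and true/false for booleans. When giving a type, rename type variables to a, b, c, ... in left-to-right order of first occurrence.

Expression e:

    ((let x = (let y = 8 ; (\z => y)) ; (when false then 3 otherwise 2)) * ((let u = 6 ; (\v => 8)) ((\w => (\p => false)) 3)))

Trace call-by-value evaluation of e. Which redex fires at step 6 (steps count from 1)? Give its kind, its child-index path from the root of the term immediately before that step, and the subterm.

Answer: beta at 1 : ((\v.8) (\p.false))

Derivation:
step 0: ((let x = (let y = 8 in (\z.y)) in (if false then 3 else 2)) * ((let u = 6 in (\v.8)) ((\w.(\p.false)) 3)))
step 1: [let@0.0] ((let x = (\z.8) in (if false then 3 else 2)) * ((let u = 6 in (\v.8)) ((\w.(\p.false)) 3)))
step 2: [let@0] ((if false then 3 else 2) * ((let u = 6 in (\v.8)) ((\w.(\p.false)) 3)))
step 3: [if@0] (2 * ((let u = 6 in (\v.8)) ((\w.(\p.false)) 3)))
step 4: [let@1.0] (2 * ((\v.8) ((\w.(\p.false)) 3)))
step 5: [beta@1.1] (2 * ((\v.8) (\p.false)))
step 6: [beta@1] (2 * 8)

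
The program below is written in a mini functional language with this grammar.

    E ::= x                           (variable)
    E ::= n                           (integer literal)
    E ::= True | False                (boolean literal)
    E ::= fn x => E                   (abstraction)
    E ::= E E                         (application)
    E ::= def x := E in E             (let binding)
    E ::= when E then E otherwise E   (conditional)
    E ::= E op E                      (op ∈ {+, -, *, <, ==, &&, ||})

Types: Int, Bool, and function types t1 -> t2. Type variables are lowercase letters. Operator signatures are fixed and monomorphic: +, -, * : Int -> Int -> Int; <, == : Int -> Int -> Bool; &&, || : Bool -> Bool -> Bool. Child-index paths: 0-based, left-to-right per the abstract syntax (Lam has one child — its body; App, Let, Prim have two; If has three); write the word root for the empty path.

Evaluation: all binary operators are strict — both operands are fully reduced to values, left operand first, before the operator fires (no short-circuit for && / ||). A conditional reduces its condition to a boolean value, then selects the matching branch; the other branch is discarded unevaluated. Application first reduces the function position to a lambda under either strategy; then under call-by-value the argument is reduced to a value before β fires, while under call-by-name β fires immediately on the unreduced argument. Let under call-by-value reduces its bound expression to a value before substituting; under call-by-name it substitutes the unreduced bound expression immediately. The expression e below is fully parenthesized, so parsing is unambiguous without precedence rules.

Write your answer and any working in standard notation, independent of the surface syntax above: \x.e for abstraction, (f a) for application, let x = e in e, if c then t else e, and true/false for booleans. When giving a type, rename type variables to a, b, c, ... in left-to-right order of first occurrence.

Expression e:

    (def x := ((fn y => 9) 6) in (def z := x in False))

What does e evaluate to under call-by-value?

Derivation:
step 0: (let x = ((\y.9) 6) in (let z = x in false))
step 1: [beta@0] (let x = 9 in (let z = x in false))
step 2: [let@root] (let z = 9 in false)
step 3: [let@root] false

Answer: false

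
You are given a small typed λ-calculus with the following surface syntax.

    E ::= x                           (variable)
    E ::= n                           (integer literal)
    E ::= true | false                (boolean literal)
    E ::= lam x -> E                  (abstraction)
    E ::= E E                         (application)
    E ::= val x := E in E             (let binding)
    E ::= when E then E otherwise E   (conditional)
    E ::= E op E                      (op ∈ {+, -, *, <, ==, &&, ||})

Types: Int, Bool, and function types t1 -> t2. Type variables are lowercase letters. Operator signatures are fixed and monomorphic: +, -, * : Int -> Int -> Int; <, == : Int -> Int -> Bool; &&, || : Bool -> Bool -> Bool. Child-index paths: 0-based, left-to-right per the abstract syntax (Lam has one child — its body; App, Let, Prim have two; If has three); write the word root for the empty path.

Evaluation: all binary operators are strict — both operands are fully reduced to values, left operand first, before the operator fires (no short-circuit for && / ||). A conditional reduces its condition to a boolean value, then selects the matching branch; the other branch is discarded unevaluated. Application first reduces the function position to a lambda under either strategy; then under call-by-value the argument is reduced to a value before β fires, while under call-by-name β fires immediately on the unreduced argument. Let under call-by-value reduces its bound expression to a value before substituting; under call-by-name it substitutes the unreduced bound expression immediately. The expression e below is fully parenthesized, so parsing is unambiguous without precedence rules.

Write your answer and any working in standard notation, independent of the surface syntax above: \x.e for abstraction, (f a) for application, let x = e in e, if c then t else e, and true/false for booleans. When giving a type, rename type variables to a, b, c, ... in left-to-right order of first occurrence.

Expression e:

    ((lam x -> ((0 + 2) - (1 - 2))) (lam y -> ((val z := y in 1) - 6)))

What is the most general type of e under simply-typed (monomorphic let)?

Answer: Int

Derivation:
  unify Int ~ Int
  unify Int ~ Int
  unify Int ~ Int
  unify Int ~ Int
  unify Int ~ Int
  unify Int ~ Int
\x._ : a -> Int
y : b
let z : b
  unify Int ~ Int
  unify Int ~ Int
\y._ : b -> Int
  unify a -> Int ~ (b -> Int) -> c
  unify a ~ b -> Int
  unify Int ~ c
_ _ : Int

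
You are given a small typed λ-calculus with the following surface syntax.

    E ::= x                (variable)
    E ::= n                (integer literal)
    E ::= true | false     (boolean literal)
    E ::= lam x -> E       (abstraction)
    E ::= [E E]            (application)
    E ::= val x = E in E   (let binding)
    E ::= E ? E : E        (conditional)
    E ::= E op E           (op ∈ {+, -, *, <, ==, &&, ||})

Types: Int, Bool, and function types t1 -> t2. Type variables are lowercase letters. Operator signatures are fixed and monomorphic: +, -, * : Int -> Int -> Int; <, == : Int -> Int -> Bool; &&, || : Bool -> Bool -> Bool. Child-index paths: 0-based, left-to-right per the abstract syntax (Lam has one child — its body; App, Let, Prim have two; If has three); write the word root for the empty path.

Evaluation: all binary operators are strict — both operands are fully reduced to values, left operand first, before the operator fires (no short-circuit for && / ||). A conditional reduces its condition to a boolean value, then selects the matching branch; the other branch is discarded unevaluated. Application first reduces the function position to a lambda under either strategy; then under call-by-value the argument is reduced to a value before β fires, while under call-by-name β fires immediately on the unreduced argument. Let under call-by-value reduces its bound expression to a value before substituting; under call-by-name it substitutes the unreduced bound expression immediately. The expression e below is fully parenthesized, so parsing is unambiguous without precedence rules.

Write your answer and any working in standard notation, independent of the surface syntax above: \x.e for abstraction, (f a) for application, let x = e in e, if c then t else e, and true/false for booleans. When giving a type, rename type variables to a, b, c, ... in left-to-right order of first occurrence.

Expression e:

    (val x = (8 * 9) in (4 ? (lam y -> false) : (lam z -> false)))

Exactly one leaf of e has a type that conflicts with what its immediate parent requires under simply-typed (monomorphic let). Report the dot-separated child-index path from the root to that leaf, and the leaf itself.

Derivation:
  unify Int ~ Int
  unify Int ~ Int
let x : Int
  unify Int ~ Bool
  FAIL: mismatch Int ~ Bool

Answer: 1.0 : 4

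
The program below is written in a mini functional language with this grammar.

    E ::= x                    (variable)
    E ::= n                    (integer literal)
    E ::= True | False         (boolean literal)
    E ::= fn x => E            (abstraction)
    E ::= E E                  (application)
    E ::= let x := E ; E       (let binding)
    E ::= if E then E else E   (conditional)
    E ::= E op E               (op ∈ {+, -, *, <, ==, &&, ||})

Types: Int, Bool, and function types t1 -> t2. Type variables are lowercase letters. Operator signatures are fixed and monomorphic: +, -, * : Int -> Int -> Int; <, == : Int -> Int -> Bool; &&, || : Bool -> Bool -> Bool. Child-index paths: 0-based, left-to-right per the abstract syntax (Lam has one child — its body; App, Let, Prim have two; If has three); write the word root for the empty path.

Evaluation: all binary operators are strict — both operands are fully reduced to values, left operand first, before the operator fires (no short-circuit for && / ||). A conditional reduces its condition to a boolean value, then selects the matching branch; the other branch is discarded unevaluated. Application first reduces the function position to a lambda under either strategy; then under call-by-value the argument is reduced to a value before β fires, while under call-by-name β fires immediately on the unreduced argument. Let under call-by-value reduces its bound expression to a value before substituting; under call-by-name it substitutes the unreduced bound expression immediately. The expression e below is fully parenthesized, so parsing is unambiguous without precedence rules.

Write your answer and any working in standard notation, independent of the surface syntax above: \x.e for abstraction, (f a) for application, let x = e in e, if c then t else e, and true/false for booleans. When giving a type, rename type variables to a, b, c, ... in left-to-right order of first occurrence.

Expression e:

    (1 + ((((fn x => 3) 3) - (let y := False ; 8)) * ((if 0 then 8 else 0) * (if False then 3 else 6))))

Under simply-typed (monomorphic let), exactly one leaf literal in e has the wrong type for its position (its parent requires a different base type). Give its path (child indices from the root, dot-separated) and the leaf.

Working:
  unify Int ~ Int
\x._ : a -> Int
  unify a -> Int ~ Int -> b
  unify a ~ Int
  unify Int ~ b
_ _ : Int
  unify Int ~ Int
let y : Bool
  unify Int ~ Int
  unify Int ~ Int
  unify Int ~ Bool
  FAIL: mismatch Int ~ Bool

Answer: 1.1.0.0 : 0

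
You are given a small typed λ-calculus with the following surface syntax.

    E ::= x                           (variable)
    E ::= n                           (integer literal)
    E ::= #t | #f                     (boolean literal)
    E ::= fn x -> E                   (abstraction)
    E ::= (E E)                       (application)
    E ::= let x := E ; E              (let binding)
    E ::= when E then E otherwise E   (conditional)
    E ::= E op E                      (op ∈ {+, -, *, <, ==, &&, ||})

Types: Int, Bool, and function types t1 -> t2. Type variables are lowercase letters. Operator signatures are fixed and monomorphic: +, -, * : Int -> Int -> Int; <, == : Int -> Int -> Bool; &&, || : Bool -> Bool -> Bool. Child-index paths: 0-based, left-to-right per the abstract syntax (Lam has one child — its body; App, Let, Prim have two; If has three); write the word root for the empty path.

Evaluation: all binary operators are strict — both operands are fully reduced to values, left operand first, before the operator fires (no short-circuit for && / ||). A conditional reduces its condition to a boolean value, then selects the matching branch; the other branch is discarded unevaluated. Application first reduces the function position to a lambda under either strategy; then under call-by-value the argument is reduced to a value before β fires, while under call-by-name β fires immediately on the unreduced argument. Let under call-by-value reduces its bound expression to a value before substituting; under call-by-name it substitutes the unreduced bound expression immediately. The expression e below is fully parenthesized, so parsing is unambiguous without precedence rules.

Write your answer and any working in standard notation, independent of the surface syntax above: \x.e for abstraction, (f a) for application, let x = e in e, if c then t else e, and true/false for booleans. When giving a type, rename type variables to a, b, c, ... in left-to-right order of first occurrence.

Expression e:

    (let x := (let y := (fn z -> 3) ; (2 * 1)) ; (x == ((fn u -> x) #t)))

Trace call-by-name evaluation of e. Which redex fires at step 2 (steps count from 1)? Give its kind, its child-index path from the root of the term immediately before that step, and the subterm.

Answer: let at 0 : (let y = (\z.3) in (2 * 1))

Derivation:
step 0: (let x = (let y = (\z.3) in (2 * 1)) in (x == ((\u.x) true)))
step 1: [let@root] ((let y = (\z.3) in (2 * 1)) == ((\u.(let y = (\z.3) in (2 * 1))) true))
step 2: [let@0] ((2 * 1) == ((\u.(let y = (\z.3) in (2 * 1))) true))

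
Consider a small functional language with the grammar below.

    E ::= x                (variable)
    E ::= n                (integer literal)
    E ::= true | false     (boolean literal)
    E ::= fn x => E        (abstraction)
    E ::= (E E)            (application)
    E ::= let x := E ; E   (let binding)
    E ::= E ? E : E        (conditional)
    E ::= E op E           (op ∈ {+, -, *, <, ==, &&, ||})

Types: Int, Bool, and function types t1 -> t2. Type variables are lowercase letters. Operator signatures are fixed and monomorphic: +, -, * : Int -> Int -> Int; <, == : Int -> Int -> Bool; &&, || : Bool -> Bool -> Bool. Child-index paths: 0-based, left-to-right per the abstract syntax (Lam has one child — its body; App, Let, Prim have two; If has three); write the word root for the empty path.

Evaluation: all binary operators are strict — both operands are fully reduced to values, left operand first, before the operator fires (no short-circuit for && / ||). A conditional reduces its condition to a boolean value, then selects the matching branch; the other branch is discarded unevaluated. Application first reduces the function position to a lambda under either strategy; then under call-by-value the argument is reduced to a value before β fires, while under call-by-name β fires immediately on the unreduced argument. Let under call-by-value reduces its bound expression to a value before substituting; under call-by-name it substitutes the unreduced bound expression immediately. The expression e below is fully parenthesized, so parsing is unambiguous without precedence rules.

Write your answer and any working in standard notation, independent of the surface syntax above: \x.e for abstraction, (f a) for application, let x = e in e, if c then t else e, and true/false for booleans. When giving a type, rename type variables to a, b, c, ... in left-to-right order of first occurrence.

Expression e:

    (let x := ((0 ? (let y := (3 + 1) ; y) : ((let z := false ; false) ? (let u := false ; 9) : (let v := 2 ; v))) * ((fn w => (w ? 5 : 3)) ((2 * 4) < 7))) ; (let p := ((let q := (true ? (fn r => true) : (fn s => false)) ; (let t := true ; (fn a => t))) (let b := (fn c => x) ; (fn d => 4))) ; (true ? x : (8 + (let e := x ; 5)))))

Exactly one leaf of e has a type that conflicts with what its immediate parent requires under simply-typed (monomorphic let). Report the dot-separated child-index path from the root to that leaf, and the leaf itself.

Answer: 0.0.0 : 0

Derivation:
  unify Int ~ Bool
  FAIL: mismatch Int ~ Bool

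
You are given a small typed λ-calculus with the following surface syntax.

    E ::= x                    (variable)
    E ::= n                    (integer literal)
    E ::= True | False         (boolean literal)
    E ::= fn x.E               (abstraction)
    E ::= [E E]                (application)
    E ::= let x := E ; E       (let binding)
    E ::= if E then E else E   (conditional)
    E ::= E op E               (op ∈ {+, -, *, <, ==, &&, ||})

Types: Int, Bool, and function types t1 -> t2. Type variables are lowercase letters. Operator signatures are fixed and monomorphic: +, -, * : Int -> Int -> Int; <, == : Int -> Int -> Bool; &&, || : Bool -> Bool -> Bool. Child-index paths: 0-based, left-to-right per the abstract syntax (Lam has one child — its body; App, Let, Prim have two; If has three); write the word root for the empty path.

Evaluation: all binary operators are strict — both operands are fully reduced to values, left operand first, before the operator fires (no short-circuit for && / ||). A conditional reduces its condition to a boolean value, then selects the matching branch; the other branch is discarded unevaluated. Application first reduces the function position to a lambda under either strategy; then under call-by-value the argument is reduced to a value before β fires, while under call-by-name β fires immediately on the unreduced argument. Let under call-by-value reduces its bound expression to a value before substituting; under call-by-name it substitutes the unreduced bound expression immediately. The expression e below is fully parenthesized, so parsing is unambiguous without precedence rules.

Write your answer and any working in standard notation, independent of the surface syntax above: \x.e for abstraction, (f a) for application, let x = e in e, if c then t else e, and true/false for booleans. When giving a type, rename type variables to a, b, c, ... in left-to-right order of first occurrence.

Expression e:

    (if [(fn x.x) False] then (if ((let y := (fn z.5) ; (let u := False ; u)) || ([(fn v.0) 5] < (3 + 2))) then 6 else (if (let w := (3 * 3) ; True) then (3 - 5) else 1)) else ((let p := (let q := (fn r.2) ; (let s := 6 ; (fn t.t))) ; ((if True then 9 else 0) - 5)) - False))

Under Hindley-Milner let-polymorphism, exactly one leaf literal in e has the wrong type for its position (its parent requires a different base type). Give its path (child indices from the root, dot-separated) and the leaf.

Working:
x : a
\x._ : a -> a
  unify a -> a ~ Bool -> b
  unify a ~ Bool
  unify Bool ~ b
_ _ : Bool
  unify Bool ~ Bool
\z._ : c -> Int
let y : forall. c -> Int
let u : Bool
u : Bool
  unify Bool ~ Bool
\v._ : d -> Int
  unify d -> Int ~ Int -> e
  unify d ~ Int
  unify Int ~ e
_ _ : Int
  unify Int ~ Int
  unify Int ~ Int
  unify Int ~ Int
  unify Int ~ Int
  unify Bool ~ Bool
  unify Bool ~ Bool
  unify Int ~ Int
  unify Int ~ Int
let w : Int
  unify Bool ~ Bool
  unify Int ~ Int
  unify Int ~ Int
  unify Int ~ Int
  unify Int ~ Int
\r._ : f -> Int
let q : forall. f -> Int
let s : Int
t : g
\t._ : g -> g
let p : forall. g -> g
  unify Bool ~ Bool
  unify Int ~ Int
  unify Int ~ Int
  unify Int ~ Int
  unify Int ~ Int
  unify Bool ~ Int
  FAIL: mismatch Bool ~ Int

Answer: 2.1 : false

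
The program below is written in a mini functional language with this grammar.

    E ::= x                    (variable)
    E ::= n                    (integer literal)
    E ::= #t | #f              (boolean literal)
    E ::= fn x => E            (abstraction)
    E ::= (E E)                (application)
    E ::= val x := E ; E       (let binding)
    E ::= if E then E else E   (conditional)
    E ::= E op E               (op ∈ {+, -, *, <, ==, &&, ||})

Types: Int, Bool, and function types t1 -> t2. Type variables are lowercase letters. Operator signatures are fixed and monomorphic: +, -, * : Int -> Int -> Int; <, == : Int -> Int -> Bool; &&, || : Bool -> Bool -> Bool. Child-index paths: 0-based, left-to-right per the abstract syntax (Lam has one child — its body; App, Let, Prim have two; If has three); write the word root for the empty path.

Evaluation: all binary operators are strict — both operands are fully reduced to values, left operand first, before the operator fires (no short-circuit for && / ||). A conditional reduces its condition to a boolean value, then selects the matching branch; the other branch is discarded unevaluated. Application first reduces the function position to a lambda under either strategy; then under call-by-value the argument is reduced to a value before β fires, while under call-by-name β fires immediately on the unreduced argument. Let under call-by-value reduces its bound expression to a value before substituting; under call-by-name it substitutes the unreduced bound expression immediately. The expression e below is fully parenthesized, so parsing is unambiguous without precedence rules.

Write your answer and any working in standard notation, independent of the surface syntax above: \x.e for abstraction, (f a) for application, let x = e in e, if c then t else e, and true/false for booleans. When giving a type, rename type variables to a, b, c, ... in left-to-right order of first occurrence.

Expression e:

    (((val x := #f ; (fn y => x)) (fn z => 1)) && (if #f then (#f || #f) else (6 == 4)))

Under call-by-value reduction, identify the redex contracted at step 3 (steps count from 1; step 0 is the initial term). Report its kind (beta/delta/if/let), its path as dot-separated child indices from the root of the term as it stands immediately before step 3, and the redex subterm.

Answer: if at 1 : (if false then (false || false) else (6 == 4))

Derivation:
step 0: (((let x = false in (\y.x)) (\z.1)) && (if false then (false || false) else (6 == 4)))
step 1: [let@0.0] (((\y.false) (\z.1)) && (if false then (false || false) else (6 == 4)))
step 2: [beta@0] (false && (if false then (false || false) else (6 == 4)))
step 3: [if@1] (false && (6 == 4))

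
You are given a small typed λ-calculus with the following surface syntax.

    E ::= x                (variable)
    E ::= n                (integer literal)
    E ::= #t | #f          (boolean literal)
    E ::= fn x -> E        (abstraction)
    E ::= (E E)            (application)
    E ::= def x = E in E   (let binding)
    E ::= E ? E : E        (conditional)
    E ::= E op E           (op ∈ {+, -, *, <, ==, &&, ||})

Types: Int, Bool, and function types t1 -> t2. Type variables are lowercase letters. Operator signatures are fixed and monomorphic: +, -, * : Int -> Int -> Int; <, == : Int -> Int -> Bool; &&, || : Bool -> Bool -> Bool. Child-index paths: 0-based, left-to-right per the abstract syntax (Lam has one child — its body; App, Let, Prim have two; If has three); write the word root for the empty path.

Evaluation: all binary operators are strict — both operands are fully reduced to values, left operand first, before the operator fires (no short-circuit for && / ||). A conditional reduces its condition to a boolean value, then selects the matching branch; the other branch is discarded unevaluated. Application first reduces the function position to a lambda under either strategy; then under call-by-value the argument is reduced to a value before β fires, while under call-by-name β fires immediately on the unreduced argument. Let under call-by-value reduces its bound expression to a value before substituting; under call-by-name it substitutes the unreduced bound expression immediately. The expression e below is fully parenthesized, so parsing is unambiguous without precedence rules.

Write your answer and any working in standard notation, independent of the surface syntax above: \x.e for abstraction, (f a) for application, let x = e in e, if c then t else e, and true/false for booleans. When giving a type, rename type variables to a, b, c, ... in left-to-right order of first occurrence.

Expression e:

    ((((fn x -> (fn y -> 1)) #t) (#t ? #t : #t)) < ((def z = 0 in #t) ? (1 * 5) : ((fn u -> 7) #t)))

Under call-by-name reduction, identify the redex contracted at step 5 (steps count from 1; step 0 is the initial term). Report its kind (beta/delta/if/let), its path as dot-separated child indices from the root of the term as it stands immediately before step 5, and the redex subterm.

Working:
step 0: ((((\x.(\y.1)) true) (if true then true else true)) < (if (let z = 0 in true) then (1 * 5) else ((\u.7) true)))
step 1: [beta@0.0] (((\y.1) (if true then true else true)) < (if (let z = 0 in true) then (1 * 5) else ((\u.7) true)))
step 2: [beta@0] (1 < (if (let z = 0 in true) then (1 * 5) else ((\u.7) true)))
step 3: [let@1.0] (1 < (if true then (1 * 5) else ((\u.7) true)))
step 4: [if@1] (1 < (1 * 5))
step 5: [delta@1] (1 < 5)

Answer: delta at 1 : (1 * 5)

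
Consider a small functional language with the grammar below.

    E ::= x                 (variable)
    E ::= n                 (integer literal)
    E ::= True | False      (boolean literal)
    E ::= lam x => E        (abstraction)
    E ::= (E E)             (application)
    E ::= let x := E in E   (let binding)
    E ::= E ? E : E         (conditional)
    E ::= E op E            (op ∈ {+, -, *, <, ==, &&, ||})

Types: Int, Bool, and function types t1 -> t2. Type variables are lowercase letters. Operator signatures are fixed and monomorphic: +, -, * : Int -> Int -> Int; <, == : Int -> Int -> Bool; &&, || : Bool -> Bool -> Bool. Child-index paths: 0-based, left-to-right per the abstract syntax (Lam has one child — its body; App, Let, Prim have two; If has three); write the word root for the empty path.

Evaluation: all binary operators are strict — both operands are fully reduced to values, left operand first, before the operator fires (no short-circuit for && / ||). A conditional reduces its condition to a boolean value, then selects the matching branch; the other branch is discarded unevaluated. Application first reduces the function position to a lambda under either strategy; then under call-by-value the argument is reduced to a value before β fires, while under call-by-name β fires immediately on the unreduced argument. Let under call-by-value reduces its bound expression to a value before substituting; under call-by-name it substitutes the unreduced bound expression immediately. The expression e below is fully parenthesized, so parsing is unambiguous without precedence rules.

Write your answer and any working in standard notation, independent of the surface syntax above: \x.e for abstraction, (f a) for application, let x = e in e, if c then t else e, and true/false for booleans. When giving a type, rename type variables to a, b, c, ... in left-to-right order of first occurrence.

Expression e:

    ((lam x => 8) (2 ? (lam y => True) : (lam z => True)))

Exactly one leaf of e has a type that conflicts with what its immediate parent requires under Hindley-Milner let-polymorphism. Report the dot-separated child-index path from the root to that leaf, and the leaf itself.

Answer: 1.0 : 2

Trace:
\x._ : a -> Int
  unify Int ~ Bool
  FAIL: mismatch Int ~ Bool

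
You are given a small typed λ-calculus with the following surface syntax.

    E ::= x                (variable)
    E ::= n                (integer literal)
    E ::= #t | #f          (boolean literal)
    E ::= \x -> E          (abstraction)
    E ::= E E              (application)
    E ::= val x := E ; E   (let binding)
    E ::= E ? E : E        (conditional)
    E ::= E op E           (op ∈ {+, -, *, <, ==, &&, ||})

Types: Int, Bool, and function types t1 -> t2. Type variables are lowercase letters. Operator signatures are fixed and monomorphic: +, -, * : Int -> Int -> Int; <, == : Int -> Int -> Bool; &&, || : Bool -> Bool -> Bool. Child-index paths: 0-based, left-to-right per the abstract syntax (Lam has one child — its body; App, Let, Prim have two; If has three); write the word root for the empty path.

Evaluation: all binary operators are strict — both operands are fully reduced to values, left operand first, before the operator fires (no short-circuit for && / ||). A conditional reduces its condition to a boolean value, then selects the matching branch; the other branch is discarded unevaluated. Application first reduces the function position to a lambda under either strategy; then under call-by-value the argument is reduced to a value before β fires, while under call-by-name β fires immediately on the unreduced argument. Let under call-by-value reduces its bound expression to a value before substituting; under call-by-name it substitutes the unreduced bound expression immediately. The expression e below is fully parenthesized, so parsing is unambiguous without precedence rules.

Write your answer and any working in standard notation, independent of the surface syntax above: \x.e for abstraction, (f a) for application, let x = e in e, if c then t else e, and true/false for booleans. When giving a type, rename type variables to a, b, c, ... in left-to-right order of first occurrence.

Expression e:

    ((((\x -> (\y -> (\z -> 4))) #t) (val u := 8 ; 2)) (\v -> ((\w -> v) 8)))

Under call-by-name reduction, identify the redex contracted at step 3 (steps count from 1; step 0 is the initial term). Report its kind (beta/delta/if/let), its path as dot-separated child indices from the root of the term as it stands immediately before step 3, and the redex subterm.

Answer: beta at root : ((\z.4) (\v.((\w.v) 8)))

Working:
step 0: ((((\x.(\y.(\z.4))) true) (let u = 8 in 2)) (\v.((\w.v) 8)))
step 1: [beta@0.0] (((\y.(\z.4)) (let u = 8 in 2)) (\v.((\w.v) 8)))
step 2: [beta@0] ((\z.4) (\v.((\w.v) 8)))
step 3: [beta@root] 4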